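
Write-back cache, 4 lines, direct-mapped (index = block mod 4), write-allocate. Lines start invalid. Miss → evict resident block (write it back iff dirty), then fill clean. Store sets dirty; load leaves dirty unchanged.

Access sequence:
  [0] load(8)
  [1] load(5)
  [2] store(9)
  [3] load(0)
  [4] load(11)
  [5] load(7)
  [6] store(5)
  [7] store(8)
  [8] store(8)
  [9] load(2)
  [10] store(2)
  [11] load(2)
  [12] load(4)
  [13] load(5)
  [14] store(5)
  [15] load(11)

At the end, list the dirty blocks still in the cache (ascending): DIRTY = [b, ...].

DIRTY = [2, 5]

0: R B8 → L0 miss [-]
1: R B5 → L1 miss [-]
2: W B9 → L1 miss [D]
3: R B0 → L0 miss [-]
4: R B11 → L3 miss [-]
5: R B7 → L3 miss [-]
6: W B5 → L1 miss wb→B9 [D]
7: W B8 → L0 miss [D]
8: W B8 → L0 hit [D]
9: R B2 → L2 miss [-]
10: W B2 → L2 hit [D]
11: R B2 → L2 hit [D]
12: R B4 → L0 miss wb→B8 [-]
13: R B5 → L1 hit [D]
14: W B5 → L1 hit [D]
15: R B11 → L3 miss [-]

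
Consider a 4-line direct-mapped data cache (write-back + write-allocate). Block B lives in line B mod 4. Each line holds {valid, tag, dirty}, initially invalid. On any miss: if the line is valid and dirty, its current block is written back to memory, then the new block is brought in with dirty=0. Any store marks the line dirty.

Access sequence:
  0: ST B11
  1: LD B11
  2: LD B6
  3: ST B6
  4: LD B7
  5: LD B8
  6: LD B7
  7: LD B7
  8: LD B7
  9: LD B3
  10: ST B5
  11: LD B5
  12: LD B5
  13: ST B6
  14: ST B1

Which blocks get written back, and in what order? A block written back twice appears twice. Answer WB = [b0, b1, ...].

WB = [11, 5]

  0 | W B11 → L3 miss [D]
  1 | R B11 → L3 hit [D]
  2 | R B6 → L2 miss [-]
  3 | W B6 → L2 hit [D]
  4 | R B7 → L3 miss wb→B11 [-]
  5 | R B8 → L0 miss [-]
  6 | R B7 → L3 hit [-]
  7 | R B7 → L3 hit [-]
  8 | R B7 → L3 hit [-]
  9 | R B3 → L3 miss [-]
  10 | W B5 → L1 miss [D]
  11 | R B5 → L1 hit [D]
  12 | R B5 → L1 hit [D]
  13 | W B6 → L2 hit [D]
  14 | W B1 → L1 miss wb→B5 [D]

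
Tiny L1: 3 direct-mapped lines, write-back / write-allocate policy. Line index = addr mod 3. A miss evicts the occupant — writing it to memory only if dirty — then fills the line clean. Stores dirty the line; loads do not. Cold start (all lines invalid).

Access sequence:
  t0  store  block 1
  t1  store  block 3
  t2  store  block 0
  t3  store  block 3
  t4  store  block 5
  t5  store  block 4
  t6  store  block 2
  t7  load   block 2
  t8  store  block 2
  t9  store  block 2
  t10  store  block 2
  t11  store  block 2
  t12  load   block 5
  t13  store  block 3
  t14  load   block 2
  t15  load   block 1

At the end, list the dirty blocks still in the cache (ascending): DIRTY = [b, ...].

DIRTY = [3]

0: W B1 → L1 miss [D]
1: W B3 → L0 miss [D]
2: W B0 → L0 miss wb→B3 [D]
3: W B3 → L0 miss wb→B0 [D]
4: W B5 → L2 miss [D]
5: W B4 → L1 miss wb→B1 [D]
6: W B2 → L2 miss wb→B5 [D]
7: R B2 → L2 hit [D]
8: W B2 → L2 hit [D]
9: W B2 → L2 hit [D]
10: W B2 → L2 hit [D]
11: W B2 → L2 hit [D]
12: R B5 → L2 miss wb→B2 [-]
13: W B3 → L0 hit [D]
14: R B2 → L2 miss [-]
15: R B1 → L1 miss wb→B4 [-]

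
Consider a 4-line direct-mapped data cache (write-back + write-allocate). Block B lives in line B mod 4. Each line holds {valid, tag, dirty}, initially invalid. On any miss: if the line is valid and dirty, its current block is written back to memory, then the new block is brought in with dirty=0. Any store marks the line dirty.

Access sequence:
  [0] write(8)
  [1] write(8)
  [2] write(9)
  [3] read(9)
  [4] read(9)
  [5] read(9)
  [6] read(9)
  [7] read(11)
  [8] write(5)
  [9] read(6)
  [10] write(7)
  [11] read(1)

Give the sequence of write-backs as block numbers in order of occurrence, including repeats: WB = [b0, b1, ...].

0: W B8 -> L0 miss  d=D]
1: W B8 -> L0 hit  d=D]
2: W B9 -> L1 miss  d=D]
3: R B9 -> L1 hit  d=D]
4: R B9 -> L1 hit  d=D]
5: R B9 -> L1 hit  d=D]
6: R B9 -> L1 hit  d=D]
7: R B11 -> L3 miss  d=-]
8: W B5 -> L1 miss wb->B9  d=D]
9: R B6 -> L2 miss  d=-]
10: W B7 -> L3 miss  d=D]
11: R B1 -> L1 miss wb->B5  d=-]

WB = [9, 5]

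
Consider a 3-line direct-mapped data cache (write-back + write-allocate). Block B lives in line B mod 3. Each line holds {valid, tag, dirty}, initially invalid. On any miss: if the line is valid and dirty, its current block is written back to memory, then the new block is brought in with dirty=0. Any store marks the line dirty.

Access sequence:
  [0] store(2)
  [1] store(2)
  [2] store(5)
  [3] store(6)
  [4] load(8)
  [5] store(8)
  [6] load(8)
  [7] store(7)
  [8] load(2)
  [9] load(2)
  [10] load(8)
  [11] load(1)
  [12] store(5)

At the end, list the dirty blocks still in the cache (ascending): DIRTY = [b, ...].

DIRTY = [5, 6]

0: W B2 -> L2 miss  d=D]
1: W B2 -> L2 hit  d=D]
2: W B5 -> L2 miss wb->B2  d=D]
3: W B6 -> L0 miss  d=D]
4: R B8 -> L2 miss wb->B5  d=-]
5: W B8 -> L2 hit  d=D]
6: R B8 -> L2 hit  d=D]
7: W B7 -> L1 miss  d=D]
8: R B2 -> L2 miss wb->B8  d=-]
9: R B2 -> L2 hit  d=-]
10: R B8 -> L2 miss  d=-]
11: R B1 -> L1 miss wb->B7  d=-]
12: W B5 -> L2 miss  d=D]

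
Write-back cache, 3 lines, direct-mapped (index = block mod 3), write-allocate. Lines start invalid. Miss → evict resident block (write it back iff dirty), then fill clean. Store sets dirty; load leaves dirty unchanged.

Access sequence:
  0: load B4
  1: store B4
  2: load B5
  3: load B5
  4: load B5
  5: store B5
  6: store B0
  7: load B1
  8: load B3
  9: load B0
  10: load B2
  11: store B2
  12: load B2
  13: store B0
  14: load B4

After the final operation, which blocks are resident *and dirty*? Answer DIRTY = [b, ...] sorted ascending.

DIRTY = [0, 2]

0: R B4 -> L1 miss  d=-]
1: W B4 -> L1 hit  d=D]
2: R B5 -> L2 miss  d=-]
3: R B5 -> L2 hit  d=-]
4: R B5 -> L2 hit  d=-]
5: W B5 -> L2 hit  d=D]
6: W B0 -> L0 miss  d=D]
7: R B1 -> L1 miss wb->B4  d=-]
8: R B3 -> L0 miss wb->B0  d=-]
9: R B0 -> L0 miss  d=-]
10: R B2 -> L2 miss wb->B5  d=-]
11: W B2 -> L2 hit  d=D]
12: R B2 -> L2 hit  d=D]
13: W B0 -> L0 hit  d=D]
14: R B4 -> L1 miss  d=-]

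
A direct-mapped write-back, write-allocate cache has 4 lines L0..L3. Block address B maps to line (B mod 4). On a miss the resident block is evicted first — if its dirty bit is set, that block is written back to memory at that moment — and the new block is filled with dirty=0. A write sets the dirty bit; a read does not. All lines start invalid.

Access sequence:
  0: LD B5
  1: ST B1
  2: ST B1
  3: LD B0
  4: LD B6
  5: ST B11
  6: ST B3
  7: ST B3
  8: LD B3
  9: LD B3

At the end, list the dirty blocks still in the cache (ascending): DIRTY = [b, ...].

DIRTY = [1, 3]

0: R B5 -> L1 miss  d=-]
1: W B1 -> L1 miss  d=D]
2: W B1 -> L1 hit  d=D]
3: R B0 -> L0 miss  d=-]
4: R B6 -> L2 miss  d=-]
5: W B11 -> L3 miss  d=D]
6: W B3 -> L3 miss wb->B11  d=D]
7: W B3 -> L3 hit  d=D]
8: R B3 -> L3 hit  d=D]
9: R B3 -> L3 hit  d=D]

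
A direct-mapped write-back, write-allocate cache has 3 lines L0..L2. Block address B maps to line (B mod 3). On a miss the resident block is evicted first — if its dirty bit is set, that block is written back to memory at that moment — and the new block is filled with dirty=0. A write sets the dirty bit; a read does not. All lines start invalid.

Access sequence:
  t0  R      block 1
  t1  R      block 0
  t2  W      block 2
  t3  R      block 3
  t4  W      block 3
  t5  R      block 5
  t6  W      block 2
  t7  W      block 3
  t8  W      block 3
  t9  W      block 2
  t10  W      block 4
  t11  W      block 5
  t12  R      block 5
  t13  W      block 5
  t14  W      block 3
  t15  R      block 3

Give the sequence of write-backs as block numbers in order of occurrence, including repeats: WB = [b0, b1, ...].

WB = [2, 2]

0: R B1 -> L1 miss  d=-]
1: R B0 -> L0 miss  d=-]
2: W B2 -> L2 miss  d=D]
3: R B3 -> L0 miss  d=-]
4: W B3 -> L0 hit  d=D]
5: R B5 -> L2 miss wb->B2  d=-]
6: W B2 -> L2 miss  d=D]
7: W B3 -> L0 hit  d=D]
8: W B3 -> L0 hit  d=D]
9: W B2 -> L2 hit  d=D]
10: W B4 -> L1 miss  d=D]
11: W B5 -> L2 miss wb->B2  d=D]
12: R B5 -> L2 hit  d=D]
13: W B5 -> L2 hit  d=D]
14: W B3 -> L0 hit  d=D]
15: R B3 -> L0 hit  d=D]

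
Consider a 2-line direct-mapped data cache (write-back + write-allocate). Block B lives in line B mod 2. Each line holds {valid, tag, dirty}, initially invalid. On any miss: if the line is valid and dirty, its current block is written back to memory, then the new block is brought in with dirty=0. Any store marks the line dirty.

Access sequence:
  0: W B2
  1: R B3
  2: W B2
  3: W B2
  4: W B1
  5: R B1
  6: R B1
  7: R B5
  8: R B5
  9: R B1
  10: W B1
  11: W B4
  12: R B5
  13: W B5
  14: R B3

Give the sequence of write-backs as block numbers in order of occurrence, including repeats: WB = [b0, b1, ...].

WB = [1, 2, 1, 5]

0: W B2 → L0 miss [D]
1: R B3 → L1 miss [-]
2: W B2 → L0 hit [D]
3: W B2 → L0 hit [D]
4: W B1 → L1 miss [D]
5: R B1 → L1 hit [D]
6: R B1 → L1 hit [D]
7: R B5 → L1 miss wb→B1 [-]
8: R B5 → L1 hit [-]
9: R B1 → L1 miss [-]
10: W B1 → L1 hit [D]
11: W B4 → L0 miss wb→B2 [D]
12: R B5 → L1 miss wb→B1 [-]
13: W B5 → L1 hit [D]
14: R B3 → L1 miss wb→B5 [-]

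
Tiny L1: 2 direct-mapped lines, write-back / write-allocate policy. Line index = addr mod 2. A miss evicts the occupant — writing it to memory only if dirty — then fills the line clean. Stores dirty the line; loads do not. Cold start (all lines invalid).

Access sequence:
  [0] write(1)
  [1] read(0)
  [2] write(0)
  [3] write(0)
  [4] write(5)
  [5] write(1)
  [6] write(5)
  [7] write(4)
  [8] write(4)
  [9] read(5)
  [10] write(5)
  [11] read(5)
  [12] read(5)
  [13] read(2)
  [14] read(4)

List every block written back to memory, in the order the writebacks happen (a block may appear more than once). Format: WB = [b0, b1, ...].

WB = [1, 5, 1, 0, 4]

0: W B1 → L1 miss [D]
1: R B0 → L0 miss [-]
2: W B0 → L0 hit [D]
3: W B0 → L0 hit [D]
4: W B5 → L1 miss wb→B1 [D]
5: W B1 → L1 miss wb→B5 [D]
6: W B5 → L1 miss wb→B1 [D]
7: W B4 → L0 miss wb→B0 [D]
8: W B4 → L0 hit [D]
9: R B5 → L1 hit [D]
10: W B5 → L1 hit [D]
11: R B5 → L1 hit [D]
12: R B5 → L1 hit [D]
13: R B2 → L0 miss wb→B4 [-]
14: R B4 → L0 miss [-]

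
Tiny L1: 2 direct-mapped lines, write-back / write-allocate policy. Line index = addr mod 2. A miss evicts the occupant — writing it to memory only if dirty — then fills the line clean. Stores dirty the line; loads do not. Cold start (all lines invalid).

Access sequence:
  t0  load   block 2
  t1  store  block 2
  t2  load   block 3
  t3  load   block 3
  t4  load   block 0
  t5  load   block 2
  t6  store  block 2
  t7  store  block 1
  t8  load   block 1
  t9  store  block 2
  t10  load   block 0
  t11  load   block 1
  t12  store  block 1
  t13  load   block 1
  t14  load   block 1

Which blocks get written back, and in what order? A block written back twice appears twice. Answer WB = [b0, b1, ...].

0: R B2 -> L0 miss  d=-]
1: W B2 -> L0 hit  d=D]
2: R B3 -> L1 miss  d=-]
3: R B3 -> L1 hit  d=-]
4: R B0 -> L0 miss wb->B2  d=-]
5: R B2 -> L0 miss  d=-]
6: W B2 -> L0 hit  d=D]
7: W B1 -> L1 miss  d=D]
8: R B1 -> L1 hit  d=D]
9: W B2 -> L0 hit  d=D]
10: R B0 -> L0 miss wb->B2  d=-]
11: R B1 -> L1 hit  d=D]
12: W B1 -> L1 hit  d=D]
13: R B1 -> L1 hit  d=D]
14: R B1 -> L1 hit  d=D]

WB = [2, 2]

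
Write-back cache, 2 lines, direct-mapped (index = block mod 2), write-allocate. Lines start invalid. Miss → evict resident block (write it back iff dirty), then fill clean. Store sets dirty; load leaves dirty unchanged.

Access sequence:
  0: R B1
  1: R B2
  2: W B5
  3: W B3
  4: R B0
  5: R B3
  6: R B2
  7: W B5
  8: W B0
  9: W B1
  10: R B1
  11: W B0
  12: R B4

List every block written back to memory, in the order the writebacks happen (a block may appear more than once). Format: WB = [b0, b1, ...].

0: R B1 → L1 miss [-]
1: R B2 → L0 miss [-]
2: W B5 → L1 miss [D]
3: W B3 → L1 miss wb→B5 [D]
4: R B0 → L0 miss [-]
5: R B3 → L1 hit [D]
6: R B2 → L0 miss [-]
7: W B5 → L1 miss wb→B3 [D]
8: W B0 → L0 miss [D]
9: W B1 → L1 miss wb→B5 [D]
10: R B1 → L1 hit [D]
11: W B0 → L0 hit [D]
12: R B4 → L0 miss wb→B0 [-]

WB = [5, 3, 5, 0]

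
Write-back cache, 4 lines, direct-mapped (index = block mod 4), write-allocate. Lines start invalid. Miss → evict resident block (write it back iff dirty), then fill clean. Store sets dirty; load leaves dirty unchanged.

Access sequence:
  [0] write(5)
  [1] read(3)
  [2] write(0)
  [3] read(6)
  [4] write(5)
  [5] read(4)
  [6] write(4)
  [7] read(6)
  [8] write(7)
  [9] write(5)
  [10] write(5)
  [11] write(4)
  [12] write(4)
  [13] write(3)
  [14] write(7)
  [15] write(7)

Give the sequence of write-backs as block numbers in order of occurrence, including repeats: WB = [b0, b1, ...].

WB = [0, 7, 3]

0: W B5 → L1 miss [D]
1: R B3 → L3 miss [-]
2: W B0 → L0 miss [D]
3: R B6 → L2 miss [-]
4: W B5 → L1 hit [D]
5: R B4 → L0 miss wb→B0 [-]
6: W B4 → L0 hit [D]
7: R B6 → L2 hit [-]
8: W B7 → L3 miss [D]
9: W B5 → L1 hit [D]
10: W B5 → L1 hit [D]
11: W B4 → L0 hit [D]
12: W B4 → L0 hit [D]
13: W B3 → L3 miss wb→B7 [D]
14: W B7 → L3 miss wb→B3 [D]
15: W B7 → L3 hit [D]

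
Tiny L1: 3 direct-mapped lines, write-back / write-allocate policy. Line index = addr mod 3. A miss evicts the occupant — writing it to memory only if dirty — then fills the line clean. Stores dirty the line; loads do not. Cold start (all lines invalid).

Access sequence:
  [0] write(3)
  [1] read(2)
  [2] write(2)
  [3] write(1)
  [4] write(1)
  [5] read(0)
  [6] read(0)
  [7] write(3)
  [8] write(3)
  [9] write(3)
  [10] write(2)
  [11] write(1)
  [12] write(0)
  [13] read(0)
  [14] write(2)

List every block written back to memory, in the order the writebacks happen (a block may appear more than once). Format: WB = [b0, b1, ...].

WB = [3, 3]

0: W B3 -> L0 miss  d=D]
1: R B2 -> L2 miss  d=-]
2: W B2 -> L2 hit  d=D]
3: W B1 -> L1 miss  d=D]
4: W B1 -> L1 hit  d=D]
5: R B0 -> L0 miss wb->B3  d=-]
6: R B0 -> L0 hit  d=-]
7: W B3 -> L0 miss  d=D]
8: W B3 -> L0 hit  d=D]
9: W B3 -> L0 hit  d=D]
10: W B2 -> L2 hit  d=D]
11: W B1 -> L1 hit  d=D]
12: W B0 -> L0 miss wb->B3  d=D]
13: R B0 -> L0 hit  d=D]
14: W B2 -> L2 hit  d=D]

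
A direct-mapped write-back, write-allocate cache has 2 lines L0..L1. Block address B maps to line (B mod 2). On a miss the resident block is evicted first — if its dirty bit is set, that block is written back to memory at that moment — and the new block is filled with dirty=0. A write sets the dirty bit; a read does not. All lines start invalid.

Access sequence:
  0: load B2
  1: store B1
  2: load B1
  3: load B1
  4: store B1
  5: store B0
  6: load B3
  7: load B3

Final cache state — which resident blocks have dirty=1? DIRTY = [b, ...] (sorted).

0: R B2 -> L0 miss  d=-]
1: W B1 -> L1 miss  d=D]
2: R B1 -> L1 hit  d=D]
3: R B1 -> L1 hit  d=D]
4: W B1 -> L1 hit  d=D]
5: W B0 -> L0 miss  d=D]
6: R B3 -> L1 miss wb->B1  d=-]
7: R B3 -> L1 hit  d=-]

DIRTY = [0]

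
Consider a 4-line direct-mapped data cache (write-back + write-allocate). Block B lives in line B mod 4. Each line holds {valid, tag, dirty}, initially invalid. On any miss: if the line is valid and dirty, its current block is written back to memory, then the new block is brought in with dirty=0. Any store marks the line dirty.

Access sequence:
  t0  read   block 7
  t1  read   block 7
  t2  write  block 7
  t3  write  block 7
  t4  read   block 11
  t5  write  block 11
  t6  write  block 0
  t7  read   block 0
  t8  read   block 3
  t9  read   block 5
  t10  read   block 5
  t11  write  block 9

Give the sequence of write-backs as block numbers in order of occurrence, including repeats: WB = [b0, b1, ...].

WB = [7, 11]

0: R B7 → L3 miss [-]
1: R B7 → L3 hit [-]
2: W B7 → L3 hit [D]
3: W B7 → L3 hit [D]
4: R B11 → L3 miss wb→B7 [-]
5: W B11 → L3 hit [D]
6: W B0 → L0 miss [D]
7: R B0 → L0 hit [D]
8: R B3 → L3 miss wb→B11 [-]
9: R B5 → L1 miss [-]
10: R B5 → L1 hit [-]
11: W B9 → L1 miss [D]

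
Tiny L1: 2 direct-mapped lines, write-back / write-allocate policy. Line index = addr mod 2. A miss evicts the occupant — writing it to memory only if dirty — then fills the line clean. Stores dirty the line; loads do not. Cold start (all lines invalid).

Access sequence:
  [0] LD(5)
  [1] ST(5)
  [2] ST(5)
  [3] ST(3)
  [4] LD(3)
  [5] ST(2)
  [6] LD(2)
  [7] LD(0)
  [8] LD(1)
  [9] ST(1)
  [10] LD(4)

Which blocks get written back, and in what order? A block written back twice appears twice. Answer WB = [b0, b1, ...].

WB = [5, 2, 3]

  0 | R B5 → L1 miss [-]
  1 | W B5 → L1 hit [D]
  2 | W B5 → L1 hit [D]
  3 | W B3 → L1 miss wb→B5 [D]
  4 | R B3 → L1 hit [D]
  5 | W B2 → L0 miss [D]
  6 | R B2 → L0 hit [D]
  7 | R B0 → L0 miss wb→B2 [-]
  8 | R B1 → L1 miss wb→B3 [-]
  9 | W B1 → L1 hit [D]
  10 | R B4 → L0 miss [-]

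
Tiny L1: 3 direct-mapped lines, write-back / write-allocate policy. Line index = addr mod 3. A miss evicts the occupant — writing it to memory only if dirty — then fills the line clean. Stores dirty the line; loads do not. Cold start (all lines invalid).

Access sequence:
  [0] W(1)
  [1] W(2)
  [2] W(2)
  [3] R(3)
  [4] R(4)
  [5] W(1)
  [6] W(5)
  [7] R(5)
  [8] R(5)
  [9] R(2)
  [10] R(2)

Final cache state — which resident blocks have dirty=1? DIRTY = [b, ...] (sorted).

DIRTY = [1]

0: W B1 -> L1 miss  d=D]
1: W B2 -> L2 miss  d=D]
2: W B2 -> L2 hit  d=D]
3: R B3 -> L0 miss  d=-]
4: R B4 -> L1 miss wb->B1  d=-]
5: W B1 -> L1 miss  d=D]
6: W B5 -> L2 miss wb->B2  d=D]
7: R B5 -> L2 hit  d=D]
8: R B5 -> L2 hit  d=D]
9: R B2 -> L2 miss wb->B5  d=-]
10: R B2 -> L2 hit  d=-]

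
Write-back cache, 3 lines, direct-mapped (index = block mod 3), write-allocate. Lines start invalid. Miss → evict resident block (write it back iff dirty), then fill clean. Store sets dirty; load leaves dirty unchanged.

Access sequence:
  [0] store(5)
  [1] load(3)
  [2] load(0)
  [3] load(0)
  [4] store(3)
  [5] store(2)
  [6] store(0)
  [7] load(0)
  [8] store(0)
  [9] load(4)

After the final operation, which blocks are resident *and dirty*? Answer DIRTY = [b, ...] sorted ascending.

  0 | W B5 → L2 miss [D]
  1 | R B3 → L0 miss [-]
  2 | R B0 → L0 miss [-]
  3 | R B0 → L0 hit [-]
  4 | W B3 → L0 miss [D]
  5 | W B2 → L2 miss wb→B5 [D]
  6 | W B0 → L0 miss wb→B3 [D]
  7 | R B0 → L0 hit [D]
  8 | W B0 → L0 hit [D]
  9 | R B4 → L1 miss [-]

DIRTY = [0, 2]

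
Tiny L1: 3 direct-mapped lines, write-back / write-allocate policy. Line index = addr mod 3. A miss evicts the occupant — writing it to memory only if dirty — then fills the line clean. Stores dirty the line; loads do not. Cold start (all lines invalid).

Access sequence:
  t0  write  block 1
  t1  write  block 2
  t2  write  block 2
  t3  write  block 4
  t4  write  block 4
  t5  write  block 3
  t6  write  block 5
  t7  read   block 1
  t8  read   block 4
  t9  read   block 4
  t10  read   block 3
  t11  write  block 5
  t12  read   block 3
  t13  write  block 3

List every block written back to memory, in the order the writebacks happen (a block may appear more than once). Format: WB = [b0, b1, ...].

0: W B1 → L1 miss [D]
1: W B2 → L2 miss [D]
2: W B2 → L2 hit [D]
3: W B4 → L1 miss wb→B1 [D]
4: W B4 → L1 hit [D]
5: W B3 → L0 miss [D]
6: W B5 → L2 miss wb→B2 [D]
7: R B1 → L1 miss wb→B4 [-]
8: R B4 → L1 miss [-]
9: R B4 → L1 hit [-]
10: R B3 → L0 hit [D]
11: W B5 → L2 hit [D]
12: R B3 → L0 hit [D]
13: W B3 → L0 hit [D]

WB = [1, 2, 4]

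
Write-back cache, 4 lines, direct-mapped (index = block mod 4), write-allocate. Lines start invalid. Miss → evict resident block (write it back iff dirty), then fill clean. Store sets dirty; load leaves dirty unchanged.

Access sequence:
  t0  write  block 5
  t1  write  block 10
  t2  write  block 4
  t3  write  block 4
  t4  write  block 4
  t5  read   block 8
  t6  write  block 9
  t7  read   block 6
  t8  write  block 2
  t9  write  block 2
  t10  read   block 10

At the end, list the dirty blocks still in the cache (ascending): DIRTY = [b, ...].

DIRTY = [9]

0: W B5 -> L1 miss  d=D]
1: W B10 -> L2 miss  d=D]
2: W B4 -> L0 miss  d=D]
3: W B4 -> L0 hit  d=D]
4: W B4 -> L0 hit  d=D]
5: R B8 -> L0 miss wb->B4  d=-]
6: W B9 -> L1 miss wb->B5  d=D]
7: R B6 -> L2 miss wb->B10  d=-]
8: W B2 -> L2 miss  d=D]
9: W B2 -> L2 hit  d=D]
10: R B10 -> L2 miss wb->B2  d=-]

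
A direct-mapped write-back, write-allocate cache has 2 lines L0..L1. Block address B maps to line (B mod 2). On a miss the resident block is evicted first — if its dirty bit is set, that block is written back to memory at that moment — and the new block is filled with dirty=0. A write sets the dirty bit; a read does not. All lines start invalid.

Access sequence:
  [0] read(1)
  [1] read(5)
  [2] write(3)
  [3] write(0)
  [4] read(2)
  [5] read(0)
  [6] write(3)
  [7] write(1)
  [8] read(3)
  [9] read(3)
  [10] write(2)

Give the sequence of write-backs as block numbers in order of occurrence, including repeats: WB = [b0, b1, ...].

0: R B1 → L1 miss [-]
1: R B5 → L1 miss [-]
2: W B3 → L1 miss [D]
3: W B0 → L0 miss [D]
4: R B2 → L0 miss wb→B0 [-]
5: R B0 → L0 miss [-]
6: W B3 → L1 hit [D]
7: W B1 → L1 miss wb→B3 [D]
8: R B3 → L1 miss wb→B1 [-]
9: R B3 → L1 hit [-]
10: W B2 → L0 miss [D]

WB = [0, 3, 1]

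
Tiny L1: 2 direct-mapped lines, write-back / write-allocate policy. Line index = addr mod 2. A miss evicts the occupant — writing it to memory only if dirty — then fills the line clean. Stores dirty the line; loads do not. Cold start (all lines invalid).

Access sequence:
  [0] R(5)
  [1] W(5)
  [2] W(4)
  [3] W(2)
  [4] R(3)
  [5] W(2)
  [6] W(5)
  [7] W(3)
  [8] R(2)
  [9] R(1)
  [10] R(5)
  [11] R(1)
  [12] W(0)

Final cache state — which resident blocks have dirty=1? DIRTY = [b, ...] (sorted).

0: R B5 → L1 miss [-]
1: W B5 → L1 hit [D]
2: W B4 → L0 miss [D]
3: W B2 → L0 miss wb→B4 [D]
4: R B3 → L1 miss wb→B5 [-]
5: W B2 → L0 hit [D]
6: W B5 → L1 miss [D]
7: W B3 → L1 miss wb→B5 [D]
8: R B2 → L0 hit [D]
9: R B1 → L1 miss wb→B3 [-]
10: R B5 → L1 miss [-]
11: R B1 → L1 miss [-]
12: W B0 → L0 miss wb→B2 [D]

DIRTY = [0]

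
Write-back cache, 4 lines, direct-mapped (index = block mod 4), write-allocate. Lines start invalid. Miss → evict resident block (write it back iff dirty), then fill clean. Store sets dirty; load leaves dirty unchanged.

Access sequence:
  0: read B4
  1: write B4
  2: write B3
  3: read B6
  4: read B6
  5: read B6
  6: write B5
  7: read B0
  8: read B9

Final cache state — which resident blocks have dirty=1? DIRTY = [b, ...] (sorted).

DIRTY = [3]

0: R B4 -> L0 miss  d=-]
1: W B4 -> L0 hit  d=D]
2: W B3 -> L3 miss  d=D]
3: R B6 -> L2 miss  d=-]
4: R B6 -> L2 hit  d=-]
5: R B6 -> L2 hit  d=-]
6: W B5 -> L1 miss  d=D]
7: R B0 -> L0 miss wb->B4  d=-]
8: R B9 -> L1 miss wb->B5  d=-]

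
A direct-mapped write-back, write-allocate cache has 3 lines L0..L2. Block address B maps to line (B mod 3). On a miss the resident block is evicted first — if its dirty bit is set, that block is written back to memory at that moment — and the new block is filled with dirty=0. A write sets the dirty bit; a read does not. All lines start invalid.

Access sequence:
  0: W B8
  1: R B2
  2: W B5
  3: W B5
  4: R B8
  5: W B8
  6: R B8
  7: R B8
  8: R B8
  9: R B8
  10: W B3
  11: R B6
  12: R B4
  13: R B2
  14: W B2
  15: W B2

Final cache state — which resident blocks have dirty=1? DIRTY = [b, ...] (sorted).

DIRTY = [2]

0: W B8 → L2 miss [D]
1: R B2 → L2 miss wb→B8 [-]
2: W B5 → L2 miss [D]
3: W B5 → L2 hit [D]
4: R B8 → L2 miss wb→B5 [-]
5: W B8 → L2 hit [D]
6: R B8 → L2 hit [D]
7: R B8 → L2 hit [D]
8: R B8 → L2 hit [D]
9: R B8 → L2 hit [D]
10: W B3 → L0 miss [D]
11: R B6 → L0 miss wb→B3 [-]
12: R B4 → L1 miss [-]
13: R B2 → L2 miss wb→B8 [-]
14: W B2 → L2 hit [D]
15: W B2 → L2 hit [D]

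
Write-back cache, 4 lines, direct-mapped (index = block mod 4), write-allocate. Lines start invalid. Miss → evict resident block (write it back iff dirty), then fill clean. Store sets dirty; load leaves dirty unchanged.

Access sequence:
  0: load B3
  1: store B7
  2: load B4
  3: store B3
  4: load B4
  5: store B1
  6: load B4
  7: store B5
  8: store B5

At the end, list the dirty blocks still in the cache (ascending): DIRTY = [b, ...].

DIRTY = [3, 5]

0: R B3 -> L3 miss  d=-]
1: W B7 -> L3 miss  d=D]
2: R B4 -> L0 miss  d=-]
3: W B3 -> L3 miss wb->B7  d=D]
4: R B4 -> L0 hit  d=-]
5: W B1 -> L1 miss  d=D]
6: R B4 -> L0 hit  d=-]
7: W B5 -> L1 miss wb->B1  d=D]
8: W B5 -> L1 hit  d=D]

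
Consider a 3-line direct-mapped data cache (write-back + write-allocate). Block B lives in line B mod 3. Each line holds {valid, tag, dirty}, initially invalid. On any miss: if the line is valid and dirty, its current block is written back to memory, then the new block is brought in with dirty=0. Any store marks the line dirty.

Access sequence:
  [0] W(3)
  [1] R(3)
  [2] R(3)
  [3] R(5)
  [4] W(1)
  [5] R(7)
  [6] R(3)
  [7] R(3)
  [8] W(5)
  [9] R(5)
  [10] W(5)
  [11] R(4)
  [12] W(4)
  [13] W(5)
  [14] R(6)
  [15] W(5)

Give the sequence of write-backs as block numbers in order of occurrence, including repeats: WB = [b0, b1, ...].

0: W B3 -> L0 miss  d=D]
1: R B3 -> L0 hit  d=D]
2: R B3 -> L0 hit  d=D]
3: R B5 -> L2 miss  d=-]
4: W B1 -> L1 miss  d=D]
5: R B7 -> L1 miss wb->B1  d=-]
6: R B3 -> L0 hit  d=D]
7: R B3 -> L0 hit  d=D]
8: W B5 -> L2 hit  d=D]
9: R B5 -> L2 hit  d=D]
10: W B5 -> L2 hit  d=D]
11: R B4 -> L1 miss  d=-]
12: W B4 -> L1 hit  d=D]
13: W B5 -> L2 hit  d=D]
14: R B6 -> L0 miss wb->B3  d=-]
15: W B5 -> L2 hit  d=D]

WB = [1, 3]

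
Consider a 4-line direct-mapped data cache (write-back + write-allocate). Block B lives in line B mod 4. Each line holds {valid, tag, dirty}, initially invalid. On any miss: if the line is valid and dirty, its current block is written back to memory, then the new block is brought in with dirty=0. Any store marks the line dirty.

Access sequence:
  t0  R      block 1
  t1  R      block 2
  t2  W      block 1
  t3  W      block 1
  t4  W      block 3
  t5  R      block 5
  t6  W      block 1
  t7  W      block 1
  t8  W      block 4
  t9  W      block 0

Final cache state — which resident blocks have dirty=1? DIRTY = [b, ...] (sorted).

DIRTY = [0, 1, 3]

  0 | R B1 → L1 miss [-]
  1 | R B2 → L2 miss [-]
  2 | W B1 → L1 hit [D]
  3 | W B1 → L1 hit [D]
  4 | W B3 → L3 miss [D]
  5 | R B5 → L1 miss wb→B1 [-]
  6 | W B1 → L1 miss [D]
  7 | W B1 → L1 hit [D]
  8 | W B4 → L0 miss [D]
  9 | W B0 → L0 miss wb→B4 [D]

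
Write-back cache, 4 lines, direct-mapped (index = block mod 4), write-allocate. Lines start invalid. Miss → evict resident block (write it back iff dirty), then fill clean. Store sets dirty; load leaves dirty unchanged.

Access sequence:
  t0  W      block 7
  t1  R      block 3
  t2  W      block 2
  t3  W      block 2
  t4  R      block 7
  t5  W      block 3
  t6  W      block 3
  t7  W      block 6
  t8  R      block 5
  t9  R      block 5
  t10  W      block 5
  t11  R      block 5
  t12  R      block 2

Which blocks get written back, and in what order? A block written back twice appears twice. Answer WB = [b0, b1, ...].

WB = [7, 2, 6]

0: W B7 -> L3 miss  d=D]
1: R B3 -> L3 miss wb->B7  d=-]
2: W B2 -> L2 miss  d=D]
3: W B2 -> L2 hit  d=D]
4: R B7 -> L3 miss  d=-]
5: W B3 -> L3 miss  d=D]
6: W B3 -> L3 hit  d=D]
7: W B6 -> L2 miss wb->B2  d=D]
8: R B5 -> L1 miss  d=-]
9: R B5 -> L1 hit  d=-]
10: W B5 -> L1 hit  d=D]
11: R B5 -> L1 hit  d=D]
12: R B2 -> L2 miss wb->B6  d=-]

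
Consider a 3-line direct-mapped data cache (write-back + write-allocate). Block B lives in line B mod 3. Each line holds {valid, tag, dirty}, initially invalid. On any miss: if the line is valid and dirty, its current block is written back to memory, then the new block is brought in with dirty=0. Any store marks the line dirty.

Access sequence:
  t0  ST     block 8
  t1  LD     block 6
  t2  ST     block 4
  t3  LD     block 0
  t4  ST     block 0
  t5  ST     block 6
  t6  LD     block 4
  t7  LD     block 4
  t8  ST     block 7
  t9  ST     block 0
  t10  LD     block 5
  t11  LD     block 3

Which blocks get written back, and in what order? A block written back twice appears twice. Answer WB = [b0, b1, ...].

0: W B8 -> L2 miss  d=D]
1: R B6 -> L0 miss  d=-]
2: W B4 -> L1 miss  d=D]
3: R B0 -> L0 miss  d=-]
4: W B0 -> L0 hit  d=D]
5: W B6 -> L0 miss wb->B0  d=D]
6: R B4 -> L1 hit  d=D]
7: R B4 -> L1 hit  d=D]
8: W B7 -> L1 miss wb->B4  d=D]
9: W B0 -> L0 miss wb->B6  d=D]
10: R B5 -> L2 miss wb->B8  d=-]
11: R B3 -> L0 miss wb->B0  d=-]

WB = [0, 4, 6, 8, 0]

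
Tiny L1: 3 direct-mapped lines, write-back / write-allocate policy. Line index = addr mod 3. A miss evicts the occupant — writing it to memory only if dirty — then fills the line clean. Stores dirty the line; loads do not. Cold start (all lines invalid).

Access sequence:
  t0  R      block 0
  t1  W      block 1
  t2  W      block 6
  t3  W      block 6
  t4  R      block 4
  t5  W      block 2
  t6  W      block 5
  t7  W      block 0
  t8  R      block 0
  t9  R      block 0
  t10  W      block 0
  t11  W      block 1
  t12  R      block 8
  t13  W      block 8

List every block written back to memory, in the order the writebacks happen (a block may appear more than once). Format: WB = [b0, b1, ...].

  0 | R B0 → L0 miss [-]
  1 | W B1 → L1 miss [D]
  2 | W B6 → L0 miss [D]
  3 | W B6 → L0 hit [D]
  4 | R B4 → L1 miss wb→B1 [-]
  5 | W B2 → L2 miss [D]
  6 | W B5 → L2 miss wb→B2 [D]
  7 | W B0 → L0 miss wb→B6 [D]
  8 | R B0 → L0 hit [D]
  9 | R B0 → L0 hit [D]
  10 | W B0 → L0 hit [D]
  11 | W B1 → L1 miss [D]
  12 | R B8 → L2 miss wb→B5 [-]
  13 | W B8 → L2 hit [D]

WB = [1, 2, 6, 5]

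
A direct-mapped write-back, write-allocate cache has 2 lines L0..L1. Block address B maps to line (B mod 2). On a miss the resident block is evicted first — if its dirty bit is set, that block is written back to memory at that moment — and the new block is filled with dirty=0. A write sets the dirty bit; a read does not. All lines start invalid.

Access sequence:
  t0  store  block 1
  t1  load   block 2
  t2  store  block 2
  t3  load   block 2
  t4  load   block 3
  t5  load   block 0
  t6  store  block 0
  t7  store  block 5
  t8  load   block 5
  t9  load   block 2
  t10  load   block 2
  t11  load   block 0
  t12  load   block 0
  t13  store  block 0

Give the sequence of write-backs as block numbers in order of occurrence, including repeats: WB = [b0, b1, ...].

WB = [1, 2, 0]

  0 | W B1 → L1 miss [D]
  1 | R B2 → L0 miss [-]
  2 | W B2 → L0 hit [D]
  3 | R B2 → L0 hit [D]
  4 | R B3 → L1 miss wb→B1 [-]
  5 | R B0 → L0 miss wb→B2 [-]
  6 | W B0 → L0 hit [D]
  7 | W B5 → L1 miss [D]
  8 | R B5 → L1 hit [D]
  9 | R B2 → L0 miss wb→B0 [-]
  10 | R B2 → L0 hit [-]
  11 | R B0 → L0 miss [-]
  12 | R B0 → L0 hit [-]
  13 | W B0 → L0 hit [D]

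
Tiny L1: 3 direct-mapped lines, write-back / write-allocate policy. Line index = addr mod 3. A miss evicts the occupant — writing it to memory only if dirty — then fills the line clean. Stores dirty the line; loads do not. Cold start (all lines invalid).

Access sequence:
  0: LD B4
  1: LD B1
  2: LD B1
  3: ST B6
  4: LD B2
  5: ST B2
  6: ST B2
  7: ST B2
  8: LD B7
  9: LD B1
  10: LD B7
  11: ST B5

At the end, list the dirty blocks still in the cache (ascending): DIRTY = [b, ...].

DIRTY = [5, 6]

0: R B4 -> L1 miss  d=-]
1: R B1 -> L1 miss  d=-]
2: R B1 -> L1 hit  d=-]
3: W B6 -> L0 miss  d=D]
4: R B2 -> L2 miss  d=-]
5: W B2 -> L2 hit  d=D]
6: W B2 -> L2 hit  d=D]
7: W B2 -> L2 hit  d=D]
8: R B7 -> L1 miss  d=-]
9: R B1 -> L1 miss  d=-]
10: R B7 -> L1 miss  d=-]
11: W B5 -> L2 miss wb->B2  d=D]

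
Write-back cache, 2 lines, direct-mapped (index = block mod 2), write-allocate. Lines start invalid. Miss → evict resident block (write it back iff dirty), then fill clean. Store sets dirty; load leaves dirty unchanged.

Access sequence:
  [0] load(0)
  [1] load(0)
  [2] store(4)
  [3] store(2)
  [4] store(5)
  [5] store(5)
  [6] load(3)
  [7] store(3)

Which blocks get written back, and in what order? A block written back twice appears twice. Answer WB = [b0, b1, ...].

WB = [4, 5]

0: R B0 → L0 miss [-]
1: R B0 → L0 hit [-]
2: W B4 → L0 miss [D]
3: W B2 → L0 miss wb→B4 [D]
4: W B5 → L1 miss [D]
5: W B5 → L1 hit [D]
6: R B3 → L1 miss wb→B5 [-]
7: W B3 → L1 hit [D]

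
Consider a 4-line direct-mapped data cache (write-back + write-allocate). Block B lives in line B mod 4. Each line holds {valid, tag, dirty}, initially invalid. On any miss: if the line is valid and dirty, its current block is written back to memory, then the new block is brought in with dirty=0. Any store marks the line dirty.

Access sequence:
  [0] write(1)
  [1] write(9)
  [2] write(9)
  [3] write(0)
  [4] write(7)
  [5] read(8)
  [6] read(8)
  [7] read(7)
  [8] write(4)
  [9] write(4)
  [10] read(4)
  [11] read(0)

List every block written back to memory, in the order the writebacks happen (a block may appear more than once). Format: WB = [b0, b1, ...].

WB = [1, 0, 4]

0: W B1 -> L1 miss  d=D]
1: W B9 -> L1 miss wb->B1  d=D]
2: W B9 -> L1 hit  d=D]
3: W B0 -> L0 miss  d=D]
4: W B7 -> L3 miss  d=D]
5: R B8 -> L0 miss wb->B0  d=-]
6: R B8 -> L0 hit  d=-]
7: R B7 -> L3 hit  d=D]
8: W B4 -> L0 miss  d=D]
9: W B4 -> L0 hit  d=D]
10: R B4 -> L0 hit  d=D]
11: R B0 -> L0 miss wb->B4  d=-]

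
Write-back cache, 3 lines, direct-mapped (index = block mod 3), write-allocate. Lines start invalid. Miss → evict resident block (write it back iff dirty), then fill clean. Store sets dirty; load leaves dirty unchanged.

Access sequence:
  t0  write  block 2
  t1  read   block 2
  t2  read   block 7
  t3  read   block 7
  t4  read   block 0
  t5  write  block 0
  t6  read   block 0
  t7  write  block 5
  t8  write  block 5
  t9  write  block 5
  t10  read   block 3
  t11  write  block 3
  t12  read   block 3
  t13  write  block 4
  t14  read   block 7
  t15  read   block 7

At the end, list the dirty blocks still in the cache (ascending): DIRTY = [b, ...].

DIRTY = [3, 5]

0: W B2 → L2 miss [D]
1: R B2 → L2 hit [D]
2: R B7 → L1 miss [-]
3: R B7 → L1 hit [-]
4: R B0 → L0 miss [-]
5: W B0 → L0 hit [D]
6: R B0 → L0 hit [D]
7: W B5 → L2 miss wb→B2 [D]
8: W B5 → L2 hit [D]
9: W B5 → L2 hit [D]
10: R B3 → L0 miss wb→B0 [-]
11: W B3 → L0 hit [D]
12: R B3 → L0 hit [D]
13: W B4 → L1 miss [D]
14: R B7 → L1 miss wb→B4 [-]
15: R B7 → L1 hit [-]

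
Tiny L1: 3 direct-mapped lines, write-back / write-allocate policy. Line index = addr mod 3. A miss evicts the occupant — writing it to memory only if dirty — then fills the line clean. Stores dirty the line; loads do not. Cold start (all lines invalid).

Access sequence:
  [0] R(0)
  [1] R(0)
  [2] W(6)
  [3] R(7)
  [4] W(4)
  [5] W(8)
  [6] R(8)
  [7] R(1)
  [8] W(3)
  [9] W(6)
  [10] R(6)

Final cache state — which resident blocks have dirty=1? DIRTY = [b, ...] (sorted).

DIRTY = [6, 8]

0: R B0 → L0 miss [-]
1: R B0 → L0 hit [-]
2: W B6 → L0 miss [D]
3: R B7 → L1 miss [-]
4: W B4 → L1 miss [D]
5: W B8 → L2 miss [D]
6: R B8 → L2 hit [D]
7: R B1 → L1 miss wb→B4 [-]
8: W B3 → L0 miss wb→B6 [D]
9: W B6 → L0 miss wb→B3 [D]
10: R B6 → L0 hit [D]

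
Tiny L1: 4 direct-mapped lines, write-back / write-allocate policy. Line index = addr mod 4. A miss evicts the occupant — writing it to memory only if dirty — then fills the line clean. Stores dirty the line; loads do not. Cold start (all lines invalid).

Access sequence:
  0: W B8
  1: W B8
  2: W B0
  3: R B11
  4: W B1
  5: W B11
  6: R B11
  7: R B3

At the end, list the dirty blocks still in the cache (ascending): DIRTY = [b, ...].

DIRTY = [0, 1]

0: W B8 → L0 miss [D]
1: W B8 → L0 hit [D]
2: W B0 → L0 miss wb→B8 [D]
3: R B11 → L3 miss [-]
4: W B1 → L1 miss [D]
5: W B11 → L3 hit [D]
6: R B11 → L3 hit [D]
7: R B3 → L3 miss wb→B11 [-]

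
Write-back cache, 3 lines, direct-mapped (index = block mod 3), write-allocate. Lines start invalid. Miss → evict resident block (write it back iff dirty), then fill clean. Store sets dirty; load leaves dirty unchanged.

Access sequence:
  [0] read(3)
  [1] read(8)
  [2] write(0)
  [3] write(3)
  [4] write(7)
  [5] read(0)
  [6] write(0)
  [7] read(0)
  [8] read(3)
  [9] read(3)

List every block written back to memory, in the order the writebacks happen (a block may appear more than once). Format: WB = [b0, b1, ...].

0: R B3 -> L0 miss  d=-]
1: R B8 -> L2 miss  d=-]
2: W B0 -> L0 miss  d=D]
3: W B3 -> L0 miss wb->B0  d=D]
4: W B7 -> L1 miss  d=D]
5: R B0 -> L0 miss wb->B3  d=-]
6: W B0 -> L0 hit  d=D]
7: R B0 -> L0 hit  d=D]
8: R B3 -> L0 miss wb->B0  d=-]
9: R B3 -> L0 hit  d=-]

WB = [0, 3, 0]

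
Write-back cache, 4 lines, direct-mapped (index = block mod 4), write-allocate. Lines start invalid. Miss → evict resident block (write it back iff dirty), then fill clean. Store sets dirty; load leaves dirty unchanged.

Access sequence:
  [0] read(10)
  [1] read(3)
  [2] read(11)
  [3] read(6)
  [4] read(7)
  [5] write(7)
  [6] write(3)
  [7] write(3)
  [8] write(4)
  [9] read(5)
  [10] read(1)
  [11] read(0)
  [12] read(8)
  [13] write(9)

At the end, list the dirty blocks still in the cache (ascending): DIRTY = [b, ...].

DIRTY = [3, 9]

0: R B10 → L2 miss [-]
1: R B3 → L3 miss [-]
2: R B11 → L3 miss [-]
3: R B6 → L2 miss [-]
4: R B7 → L3 miss [-]
5: W B7 → L3 hit [D]
6: W B3 → L3 miss wb→B7 [D]
7: W B3 → L3 hit [D]
8: W B4 → L0 miss [D]
9: R B5 → L1 miss [-]
10: R B1 → L1 miss [-]
11: R B0 → L0 miss wb→B4 [-]
12: R B8 → L0 miss [-]
13: W B9 → L1 miss [D]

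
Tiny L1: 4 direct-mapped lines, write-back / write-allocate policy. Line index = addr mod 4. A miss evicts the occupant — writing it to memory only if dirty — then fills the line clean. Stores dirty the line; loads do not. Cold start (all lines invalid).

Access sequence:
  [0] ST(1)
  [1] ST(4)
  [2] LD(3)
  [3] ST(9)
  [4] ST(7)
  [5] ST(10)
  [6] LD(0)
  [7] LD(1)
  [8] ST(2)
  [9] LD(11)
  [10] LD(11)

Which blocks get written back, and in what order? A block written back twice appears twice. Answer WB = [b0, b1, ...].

WB = [1, 4, 9, 10, 7]

  0 | W B1 → L1 miss [D]
  1 | W B4 → L0 miss [D]
  2 | R B3 → L3 miss [-]
  3 | W B9 → L1 miss wb→B1 [D]
  4 | W B7 → L3 miss [D]
  5 | W B10 → L2 miss [D]
  6 | R B0 → L0 miss wb→B4 [-]
  7 | R B1 → L1 miss wb→B9 [-]
  8 | W B2 → L2 miss wb→B10 [D]
  9 | R B11 → L3 miss wb→B7 [-]
  10 | R B11 → L3 hit [-]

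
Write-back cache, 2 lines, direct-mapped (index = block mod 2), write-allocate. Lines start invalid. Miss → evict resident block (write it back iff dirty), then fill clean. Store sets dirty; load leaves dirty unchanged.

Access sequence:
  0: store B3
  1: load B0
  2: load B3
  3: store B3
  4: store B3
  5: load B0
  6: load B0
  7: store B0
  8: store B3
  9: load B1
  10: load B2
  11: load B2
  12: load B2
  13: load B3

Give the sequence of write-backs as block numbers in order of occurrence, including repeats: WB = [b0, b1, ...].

WB = [3, 0]

  0 | W B3 → L1 miss [D]
  1 | R B0 → L0 miss [-]
  2 | R B3 → L1 hit [D]
  3 | W B3 → L1 hit [D]
  4 | W B3 → L1 hit [D]
  5 | R B0 → L0 hit [-]
  6 | R B0 → L0 hit [-]
  7 | W B0 → L0 hit [D]
  8 | W B3 → L1 hit [D]
  9 | R B1 → L1 miss wb→B3 [-]
  10 | R B2 → L0 miss wb→B0 [-]
  11 | R B2 → L0 hit [-]
  12 | R B2 → L0 hit [-]
  13 | R B3 → L1 miss [-]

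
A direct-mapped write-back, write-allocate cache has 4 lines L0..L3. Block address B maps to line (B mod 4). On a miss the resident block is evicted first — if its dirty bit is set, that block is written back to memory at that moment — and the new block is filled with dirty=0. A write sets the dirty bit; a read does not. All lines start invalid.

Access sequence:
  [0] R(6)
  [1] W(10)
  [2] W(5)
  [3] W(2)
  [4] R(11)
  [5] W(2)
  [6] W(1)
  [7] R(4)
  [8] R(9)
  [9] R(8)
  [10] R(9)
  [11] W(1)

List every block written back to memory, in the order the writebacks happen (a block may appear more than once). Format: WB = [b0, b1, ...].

WB = [10, 5, 1]

  0 | R B6 → L2 miss [-]
  1 | W B10 → L2 miss [D]
  2 | W B5 → L1 miss [D]
  3 | W B2 → L2 miss wb→B10 [D]
  4 | R B11 → L3 miss [-]
  5 | W B2 → L2 hit [D]
  6 | W B1 → L1 miss wb→B5 [D]
  7 | R B4 → L0 miss [-]
  8 | R B9 → L1 miss wb→B1 [-]
  9 | R B8 → L0 miss [-]
  10 | R B9 → L1 hit [-]
  11 | W B1 → L1 miss [D]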